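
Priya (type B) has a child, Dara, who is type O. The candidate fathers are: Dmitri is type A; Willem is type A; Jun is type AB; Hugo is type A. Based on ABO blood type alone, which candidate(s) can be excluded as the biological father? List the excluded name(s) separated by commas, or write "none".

A candidate is excluded only if no genotype consistent with his phenotype could produce a type O child with a type B mother.
Jun (type AB): no genotype consistent with that phenotype can produce a type-O child with a type-B mother.

Jun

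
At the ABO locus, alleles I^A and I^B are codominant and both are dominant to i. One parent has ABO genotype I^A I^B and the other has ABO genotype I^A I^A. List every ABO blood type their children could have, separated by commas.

A, AB

Gametes from I^A I^B × I^A I^A give offspring ABO genotypes I^A I^A, I^A I^B, i.e. phenotypes A, AB.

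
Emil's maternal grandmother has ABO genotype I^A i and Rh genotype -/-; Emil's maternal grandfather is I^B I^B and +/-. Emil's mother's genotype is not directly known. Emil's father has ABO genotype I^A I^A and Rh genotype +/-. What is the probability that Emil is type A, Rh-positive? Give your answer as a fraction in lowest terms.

Emil's mother's ABO genotype from I^A i × I^B I^B: 1/2 I^A I^B, 1/2 I^B i.
Crossing each possibility with the father I^A I^A and summing P(type A): 1/2·1/2 + 1/2·1/2 = 1/2.
Similarly for Rh via the mother's Rh distribution: P(Rh+) = 5/8.
Independent loci: 1/2 × 5/8 = 5/16.

5/16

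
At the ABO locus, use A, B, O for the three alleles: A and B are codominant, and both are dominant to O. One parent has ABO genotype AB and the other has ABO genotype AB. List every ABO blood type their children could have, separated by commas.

A, B, AB

Gametes from AB × AB give offspring ABO genotypes AA, AB, BB, i.e. phenotypes A, B, AB.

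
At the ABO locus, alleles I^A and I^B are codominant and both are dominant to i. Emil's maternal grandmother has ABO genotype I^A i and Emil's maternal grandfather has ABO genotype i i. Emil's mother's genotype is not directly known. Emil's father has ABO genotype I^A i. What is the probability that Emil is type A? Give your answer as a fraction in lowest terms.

5/8

Emil's mother's ABO genotype from I^A i × i i: 1/2 I^A i, 1/2 i i.
Crossing each possibility with the father I^A i and summing P(type A): 1/2·3/4 + 1/2·1/2 = 5/8.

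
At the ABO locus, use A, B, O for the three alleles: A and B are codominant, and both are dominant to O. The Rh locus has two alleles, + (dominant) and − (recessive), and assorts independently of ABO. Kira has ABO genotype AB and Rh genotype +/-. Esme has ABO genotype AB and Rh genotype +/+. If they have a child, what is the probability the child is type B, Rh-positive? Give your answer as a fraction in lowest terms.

ABO cross AB × AB → offspring phenotypes: 1/4 A, 1/4 B, 1/2 AB.
Rh cross +/- × +/+ → 1 Rh+.
Independent loci: P(type B, Rh-positive) = 1/4 × 1 = 1/4.

1/4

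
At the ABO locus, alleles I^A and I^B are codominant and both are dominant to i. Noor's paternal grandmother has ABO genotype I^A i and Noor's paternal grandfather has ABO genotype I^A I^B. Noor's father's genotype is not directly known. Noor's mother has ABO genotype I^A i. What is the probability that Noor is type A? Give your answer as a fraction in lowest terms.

Noor's father's ABO genotype from I^A i × I^A I^B: 1/4 I^A I^A, 1/4 I^A I^B, 1/4 I^A i, 1/4 I^B i.
Crossing each possibility with the mother I^A i and summing P(type A): 1/4·1 + 1/4·1/2 + 1/4·3/4 + 1/4·1/4 = 5/8.

5/8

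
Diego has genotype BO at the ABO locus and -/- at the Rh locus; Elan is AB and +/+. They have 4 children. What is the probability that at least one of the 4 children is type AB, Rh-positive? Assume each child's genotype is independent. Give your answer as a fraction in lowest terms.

175/256

ABO cross BO × AB → 1/4 A, 1/2 B, 1/4 AB.
Rh cross -/- × +/+ → 1 Rh+; so P(type AB, Rh-positive) = 1/4 × 1 = 1/4 per child.
P(none) = (3/4)^4 = 81/256; P(at least one) = 1 − 81/256 = 175/256.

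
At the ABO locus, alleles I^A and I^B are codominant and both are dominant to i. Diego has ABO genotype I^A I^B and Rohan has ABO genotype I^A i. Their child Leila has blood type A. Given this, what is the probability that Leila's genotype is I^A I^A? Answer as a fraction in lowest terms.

1/2

Cross I^A I^B × I^A i → 1/4 I^A I^A, 1/4 I^A I^B, 1/4 I^A i, 1/4 I^B i.
Type-A genotypes among offspring: I^A I^A (1/4), I^A i (1/4); total 1/2.
P(I^A I^A | type A) = (1/4) / (1/2) = 1/2.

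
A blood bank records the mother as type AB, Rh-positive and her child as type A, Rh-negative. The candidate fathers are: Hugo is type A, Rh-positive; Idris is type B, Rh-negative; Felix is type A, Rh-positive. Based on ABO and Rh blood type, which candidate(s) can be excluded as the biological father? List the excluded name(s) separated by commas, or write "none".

none

A candidate is excluded only if no genotype consistent with his phenotype could produce a type A, Rh-negative child with a type AB, Rh-positive mother.
Every candidate has at least one consistent genotype combination, so none can be excluded.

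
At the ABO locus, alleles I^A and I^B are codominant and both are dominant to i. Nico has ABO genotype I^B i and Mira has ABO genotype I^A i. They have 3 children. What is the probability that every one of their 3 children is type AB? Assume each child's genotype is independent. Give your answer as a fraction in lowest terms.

ABO cross I^B i × I^A i → 1/4 O, 1/4 A, 1/4 B, 1/4 AB.
So P(type AB) = 1/4 per child.
All 3 independent: (1/4)^3 = 1/64.

1/64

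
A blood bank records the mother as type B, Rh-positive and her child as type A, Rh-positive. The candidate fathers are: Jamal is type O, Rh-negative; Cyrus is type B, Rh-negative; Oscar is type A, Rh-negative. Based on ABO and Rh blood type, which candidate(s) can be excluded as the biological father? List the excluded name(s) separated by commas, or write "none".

A candidate is excluded only if no genotype consistent with his phenotype could produce a type A, Rh-positive child with a type B, Rh-positive mother.
Jamal (type O, Rh-): no genotype consistent with that phenotype can produce a type-A Rh+ child with a type-B mother.
Cyrus (type B, Rh-): no genotype consistent with that phenotype can produce a type-A Rh+ child with a type-B mother.

Jamal, Cyrus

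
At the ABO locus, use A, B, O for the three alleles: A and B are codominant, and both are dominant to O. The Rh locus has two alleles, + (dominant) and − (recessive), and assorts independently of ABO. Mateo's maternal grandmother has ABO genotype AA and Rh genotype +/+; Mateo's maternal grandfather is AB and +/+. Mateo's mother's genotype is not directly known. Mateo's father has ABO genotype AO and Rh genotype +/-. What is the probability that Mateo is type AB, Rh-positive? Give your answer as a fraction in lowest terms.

1/8

Mateo's mother's ABO genotype from AA × AB: 1/2 AA, 1/2 AB.
Crossing each possibility with the father AO and summing P(type AB): 1/2·0 + 1/2·1/4 = 1/8.
Similarly for Rh via the mother's Rh distribution: P(Rh+) = 1.
Independent loci: 1/8 × 1 = 1/8.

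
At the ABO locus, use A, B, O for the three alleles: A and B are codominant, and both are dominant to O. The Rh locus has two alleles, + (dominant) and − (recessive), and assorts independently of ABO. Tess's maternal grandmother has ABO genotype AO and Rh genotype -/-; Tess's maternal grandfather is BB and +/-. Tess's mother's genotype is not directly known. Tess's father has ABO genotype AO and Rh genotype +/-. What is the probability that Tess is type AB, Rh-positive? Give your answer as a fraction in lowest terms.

Tess's mother's ABO genotype from AO × BB: 1/2 AB, 1/2 BO.
Crossing each possibility with the father AO and summing P(type AB): 1/2·1/4 + 1/2·1/4 = 1/4.
Similarly for Rh via the mother's Rh distribution: P(Rh+) = 5/8.
Independent loci: 1/4 × 5/8 = 5/32.

5/32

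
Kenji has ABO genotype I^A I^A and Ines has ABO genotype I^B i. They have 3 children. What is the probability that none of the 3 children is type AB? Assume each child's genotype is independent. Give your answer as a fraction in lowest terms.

1/8

ABO cross I^A I^A × I^B i → 1/2 A, 1/2 AB.
So P(type AB) = 1/2 per child.
P(not type AB) = 1/2 for one child; (1/2)^3 = 1/8.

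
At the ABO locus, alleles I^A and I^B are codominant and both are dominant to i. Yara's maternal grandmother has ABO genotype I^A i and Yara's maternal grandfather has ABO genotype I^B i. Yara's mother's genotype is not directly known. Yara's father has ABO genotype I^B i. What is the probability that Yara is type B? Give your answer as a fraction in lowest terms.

1/2

Yara's mother's ABO genotype from I^A i × I^B i: 1/4 I^A I^B, 1/4 I^A i, 1/4 I^B i, 1/4 i i.
Crossing each possibility with the father I^B i and summing P(type B): 1/4·1/2 + 1/4·1/4 + 1/4·3/4 + 1/4·1/2 = 1/2.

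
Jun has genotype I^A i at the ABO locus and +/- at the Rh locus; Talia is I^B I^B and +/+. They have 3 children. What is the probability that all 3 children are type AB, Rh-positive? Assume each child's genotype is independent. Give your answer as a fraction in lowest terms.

ABO cross I^A i × I^B I^B → 1/2 B, 1/2 AB.
Rh cross +/- × +/+ → 1 Rh+; so P(type AB, Rh-positive) = 1/2 × 1 = 1/2 per child.
All 3 independent: (1/2)^3 = 1/8.

1/8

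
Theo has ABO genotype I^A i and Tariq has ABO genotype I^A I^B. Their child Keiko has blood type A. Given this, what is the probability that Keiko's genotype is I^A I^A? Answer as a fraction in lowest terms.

1/2

Cross I^A i × I^A I^B → 1/4 I^A I^A, 1/4 I^A I^B, 1/4 I^A i, 1/4 I^B i.
Type-A genotypes among offspring: I^A I^A (1/4), I^A i (1/4); total 1/2.
P(I^A I^A | type A) = (1/4) / (1/2) = 1/2.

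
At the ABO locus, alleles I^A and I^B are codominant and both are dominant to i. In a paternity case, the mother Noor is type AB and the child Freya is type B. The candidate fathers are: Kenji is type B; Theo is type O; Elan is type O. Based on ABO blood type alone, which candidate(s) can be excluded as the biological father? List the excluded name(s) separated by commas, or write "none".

none

A candidate is excluded only if no genotype consistent with his phenotype could produce a type B child with a type AB mother.
Every candidate has at least one consistent genotype combination, so none can be excluded.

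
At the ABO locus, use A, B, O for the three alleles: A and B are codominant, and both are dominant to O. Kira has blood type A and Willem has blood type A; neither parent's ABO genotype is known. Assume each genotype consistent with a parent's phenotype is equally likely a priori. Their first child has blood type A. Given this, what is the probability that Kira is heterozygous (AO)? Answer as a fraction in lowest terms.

7/15

Possible genotypes: Kira ∈ {AA, AO}; Willem ∈ {AA, AO}.
Weight each parental genotype pair by prior × P(type-A child):
  AA × AA: posterior weight 4/15.
  AA × AO: posterior weight 4/15.
  AO × AA: posterior weight 4/15.
  AO × AO: posterior weight 1/5.
Sum the posterior weight over pairs where Kira is AO: 7/15.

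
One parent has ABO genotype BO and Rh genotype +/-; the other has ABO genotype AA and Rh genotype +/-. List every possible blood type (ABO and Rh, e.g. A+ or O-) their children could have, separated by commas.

Gametes from BO × AA give offspring ABO genotypes AB, AO, i.e. phenotypes A, AB.
Rh cross +/- × +/- → phenotypes Rh+, Rh-.
Combining independently: A+, A-, AB+, AB-.

A+, A-, AB+, AB-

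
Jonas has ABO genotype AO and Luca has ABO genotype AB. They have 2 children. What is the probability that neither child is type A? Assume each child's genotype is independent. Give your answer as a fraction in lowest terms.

ABO cross AO × AB → 1/2 A, 1/4 B, 1/4 AB.
So P(type A) = 1/2 per child.
P(not type A) = 1/2 for one child; (1/2)^2 = 1/4.

1/4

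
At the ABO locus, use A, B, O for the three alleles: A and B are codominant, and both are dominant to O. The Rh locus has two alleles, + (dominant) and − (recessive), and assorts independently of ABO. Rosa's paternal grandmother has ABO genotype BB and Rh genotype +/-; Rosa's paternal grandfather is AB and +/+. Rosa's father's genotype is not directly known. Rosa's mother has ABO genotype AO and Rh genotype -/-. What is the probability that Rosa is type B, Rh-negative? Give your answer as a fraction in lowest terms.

3/32

Rosa's father's ABO genotype from BB × AB: 1/2 AB, 1/2 BB.
Crossing each possibility with the mother AO and summing P(type B): 1/2·1/4 + 1/2·1/2 = 3/8.
Similarly for Rh via the father's Rh distribution: P(Rh-) = 1/4.
Independent loci: 3/8 × 1/4 = 3/32.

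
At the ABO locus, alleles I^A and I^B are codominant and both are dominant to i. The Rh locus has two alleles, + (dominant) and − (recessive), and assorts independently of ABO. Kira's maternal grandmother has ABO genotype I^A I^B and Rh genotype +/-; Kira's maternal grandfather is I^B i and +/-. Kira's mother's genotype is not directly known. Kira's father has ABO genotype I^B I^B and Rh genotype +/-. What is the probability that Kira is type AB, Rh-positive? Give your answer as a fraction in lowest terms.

Kira's mother's ABO genotype from I^A I^B × I^B i: 1/4 I^A I^B, 1/4 I^A i, 1/4 I^B I^B, 1/4 I^B i.
Crossing each possibility with the father I^B I^B and summing P(type AB): 1/4·1/2 + 1/4·1/2 + 1/4·0 + 1/4·0 = 1/4.
Similarly for Rh via the mother's Rh distribution: P(Rh+) = 3/4.
Independent loci: 1/4 × 3/4 = 3/16.

3/16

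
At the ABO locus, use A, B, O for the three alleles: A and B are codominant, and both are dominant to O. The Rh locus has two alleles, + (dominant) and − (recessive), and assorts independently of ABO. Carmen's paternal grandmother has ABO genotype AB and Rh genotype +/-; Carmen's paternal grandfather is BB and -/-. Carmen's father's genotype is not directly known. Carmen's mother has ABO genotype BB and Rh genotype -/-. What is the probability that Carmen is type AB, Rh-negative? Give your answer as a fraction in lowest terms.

Carmen's father's ABO genotype from AB × BB: 1/2 AB, 1/2 BB.
Crossing each possibility with the mother BB and summing P(type AB): 1/2·1/2 + 1/2·0 = 1/4.
Similarly for Rh via the father's Rh distribution: P(Rh-) = 3/4.
Independent loci: 1/4 × 3/4 = 3/16.

3/16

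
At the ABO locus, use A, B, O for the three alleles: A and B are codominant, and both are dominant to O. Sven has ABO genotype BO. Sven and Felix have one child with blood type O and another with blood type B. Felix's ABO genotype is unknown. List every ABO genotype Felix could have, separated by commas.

AO, BO, OO

For each candidate genotype of Felix, check whether crossing it with BO can produce every observed child phenotype.
  AA → possible child types {A, AB} ✗
  AB → possible child types {A, B, AB} ✗
  AO → possible child types {O, A, B, AB} ✓
  BB → possible child types {B} ✗
  BO → possible child types {O, B} ✓
  OO → possible child types {O, B} ✓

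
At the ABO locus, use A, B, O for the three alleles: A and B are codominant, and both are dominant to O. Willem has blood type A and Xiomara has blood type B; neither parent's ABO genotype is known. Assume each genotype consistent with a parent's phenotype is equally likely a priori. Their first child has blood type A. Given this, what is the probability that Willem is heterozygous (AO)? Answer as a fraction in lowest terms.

1/3

Possible genotypes: Willem ∈ {AA, AO}; Xiomara ∈ {BB, BO}.
Weight each parental genotype pair by prior × P(type-A child):
  AA × BO: posterior weight 2/3.
  AO × BO: posterior weight 1/3.
Sum the posterior weight over pairs where Willem is AO: 1/3.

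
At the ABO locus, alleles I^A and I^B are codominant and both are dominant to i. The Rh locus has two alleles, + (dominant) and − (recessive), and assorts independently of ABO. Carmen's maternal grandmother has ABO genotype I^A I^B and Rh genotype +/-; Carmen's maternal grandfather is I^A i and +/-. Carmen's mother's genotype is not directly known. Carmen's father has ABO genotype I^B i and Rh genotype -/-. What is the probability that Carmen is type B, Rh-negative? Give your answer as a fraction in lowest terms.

Carmen's mother's ABO genotype from I^A I^B × I^A i: 1/4 I^A I^A, 1/4 I^A I^B, 1/4 I^A i, 1/4 I^B i.
Crossing each possibility with the father I^B i and summing P(type B): 1/4·0 + 1/4·1/2 + 1/4·1/4 + 1/4·3/4 = 3/8.
Similarly for Rh via the mother's Rh distribution: P(Rh-) = 1/2.
Independent loci: 3/8 × 1/2 = 3/16.

3/16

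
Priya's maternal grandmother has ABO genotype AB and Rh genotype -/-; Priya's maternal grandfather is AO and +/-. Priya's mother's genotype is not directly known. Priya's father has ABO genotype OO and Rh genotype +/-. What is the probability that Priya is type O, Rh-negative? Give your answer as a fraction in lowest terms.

Priya's mother's ABO genotype from AB × AO: 1/4 AA, 1/4 AB, 1/4 AO, 1/4 BO.
Crossing each possibility with the father OO and summing P(type O): 1/4·0 + 1/4·0 + 1/4·1/2 + 1/4·1/2 = 1/4.
Similarly for Rh via the mother's Rh distribution: P(Rh-) = 3/8.
Independent loci: 1/4 × 3/8 = 3/32.

3/32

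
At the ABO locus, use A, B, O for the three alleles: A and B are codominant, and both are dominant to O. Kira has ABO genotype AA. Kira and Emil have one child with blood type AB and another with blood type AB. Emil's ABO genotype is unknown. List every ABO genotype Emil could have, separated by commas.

AB, BB, BO

For each candidate genotype of Emil, check whether crossing it with AA can produce every observed child phenotype.
  AA → possible child types {A} ✗
  AB → possible child types {A, AB} ✓
  AO → possible child types {A} ✗
  BB → possible child types {AB} ✓
  BO → possible child types {A, AB} ✓
  OO → possible child types {A} ✗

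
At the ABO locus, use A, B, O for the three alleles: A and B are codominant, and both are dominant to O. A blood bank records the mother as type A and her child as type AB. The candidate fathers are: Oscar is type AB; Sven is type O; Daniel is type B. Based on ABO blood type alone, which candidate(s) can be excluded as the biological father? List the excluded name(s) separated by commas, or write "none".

A candidate is excluded only if no genotype consistent with his phenotype could produce a type AB child with a type A mother.
Sven (type O): no genotype consistent with that phenotype can produce a type-AB child with a type-A mother.

Sven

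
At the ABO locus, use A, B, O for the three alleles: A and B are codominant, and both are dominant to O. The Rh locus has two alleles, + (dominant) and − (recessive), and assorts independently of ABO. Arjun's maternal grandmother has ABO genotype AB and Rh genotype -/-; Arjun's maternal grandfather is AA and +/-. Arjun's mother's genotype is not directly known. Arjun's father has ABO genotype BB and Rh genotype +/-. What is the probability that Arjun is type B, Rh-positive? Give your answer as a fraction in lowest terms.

Arjun's mother's ABO genotype from AB × AA: 1/2 AA, 1/2 AB.
Crossing each possibility with the father BB and summing P(type B): 1/2·0 + 1/2·1/2 = 1/4.
Similarly for Rh via the mother's Rh distribution: P(Rh+) = 5/8.
Independent loci: 1/4 × 5/8 = 5/32.

5/32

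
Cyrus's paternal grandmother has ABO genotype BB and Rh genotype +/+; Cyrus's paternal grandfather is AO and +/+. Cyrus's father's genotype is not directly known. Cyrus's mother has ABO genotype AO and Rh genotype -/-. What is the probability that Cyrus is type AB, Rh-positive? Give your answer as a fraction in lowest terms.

Cyrus's father's ABO genotype from BB × AO: 1/2 AB, 1/2 BO.
Crossing each possibility with the mother AO and summing P(type AB): 1/2·1/4 + 1/2·1/4 = 1/4.
Similarly for Rh via the father's Rh distribution: P(Rh+) = 1.
Independent loci: 1/4 × 1 = 1/4.

1/4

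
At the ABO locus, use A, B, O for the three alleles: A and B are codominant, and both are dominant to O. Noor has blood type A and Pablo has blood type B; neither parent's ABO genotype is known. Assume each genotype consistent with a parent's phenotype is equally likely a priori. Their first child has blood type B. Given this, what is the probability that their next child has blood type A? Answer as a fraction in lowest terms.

1/12

Possible genotypes: Noor ∈ {AA, AO}; Pablo ∈ {BB, BO}.
Weight each parental genotype pair by prior × P(type-B child):
  AO × BB: posterior weight 2/3; P(next child type A) = 0.
  AO × BO: posterior weight 1/3; P(next child type A) = 1/4.
Weighted sum = 1/12.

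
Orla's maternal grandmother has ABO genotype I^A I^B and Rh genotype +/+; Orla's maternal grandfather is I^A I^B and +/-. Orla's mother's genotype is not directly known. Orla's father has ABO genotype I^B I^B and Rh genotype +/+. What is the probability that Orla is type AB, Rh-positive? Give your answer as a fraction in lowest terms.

1/2

Orla's mother's ABO genotype from I^A I^B × I^A I^B: 1/4 I^A I^A, 1/2 I^A I^B, 1/4 I^B I^B.
Crossing each possibility with the father I^B I^B and summing P(type AB): 1/4·1 + 1/2·1/2 + 1/4·0 = 1/2.
Similarly for Rh via the mother's Rh distribution: P(Rh+) = 1.
Independent loci: 1/2 × 1 = 1/2.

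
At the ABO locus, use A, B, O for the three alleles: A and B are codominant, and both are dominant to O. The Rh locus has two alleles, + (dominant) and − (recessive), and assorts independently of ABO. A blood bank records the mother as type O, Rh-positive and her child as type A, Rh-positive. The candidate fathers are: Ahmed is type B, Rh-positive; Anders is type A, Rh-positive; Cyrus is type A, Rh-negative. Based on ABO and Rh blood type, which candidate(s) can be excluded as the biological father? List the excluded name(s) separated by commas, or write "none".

A candidate is excluded only if no genotype consistent with his phenotype could produce a type A, Rh-positive child with a type O, Rh-positive mother.
Ahmed (type B, Rh+): no genotype consistent with that phenotype can produce a type-A Rh+ child with a type-O mother.

Ahmed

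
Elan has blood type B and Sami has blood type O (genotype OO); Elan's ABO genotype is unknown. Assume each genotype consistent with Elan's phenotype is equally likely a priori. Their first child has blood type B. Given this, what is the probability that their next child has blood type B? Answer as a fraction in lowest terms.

5/6

Possible genotypes: Elan ∈ {BB, BO}; Sami ∈ {OO}.
Weight each parental genotype pair by prior × P(type-B child):
  BB × OO: posterior weight 2/3; P(next child type B) = 1.
  BO × OO: posterior weight 1/3; P(next child type B) = 1/2.
Weighted sum = 5/6.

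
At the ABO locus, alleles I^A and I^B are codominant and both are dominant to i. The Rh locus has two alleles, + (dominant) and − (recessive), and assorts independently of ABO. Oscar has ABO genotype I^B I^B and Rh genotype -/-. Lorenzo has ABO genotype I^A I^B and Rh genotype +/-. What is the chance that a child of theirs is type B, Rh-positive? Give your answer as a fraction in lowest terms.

1/4

ABO cross I^B I^B × I^A I^B → offspring phenotypes: 1/2 B, 1/2 AB.
Rh cross -/- × +/- → 1/2 Rh+, 1/2 Rh-.
Independent loci: P(type B, Rh-positive) = 1/2 × 1/2 = 1/4.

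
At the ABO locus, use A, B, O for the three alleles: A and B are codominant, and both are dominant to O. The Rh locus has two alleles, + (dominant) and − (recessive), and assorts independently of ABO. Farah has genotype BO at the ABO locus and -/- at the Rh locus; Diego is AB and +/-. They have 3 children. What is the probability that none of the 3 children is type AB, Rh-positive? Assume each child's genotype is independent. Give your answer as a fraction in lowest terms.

ABO cross BO × AB → 1/4 A, 1/2 B, 1/4 AB.
Rh cross -/- × +/- → 1/2 Rh+, 1/2 Rh-; so P(type AB, Rh-positive) = 1/4 × 1/2 = 1/8 per child.
P(not type AB, Rh-positive) = 7/8 for one child; (7/8)^3 = 343/512.

343/512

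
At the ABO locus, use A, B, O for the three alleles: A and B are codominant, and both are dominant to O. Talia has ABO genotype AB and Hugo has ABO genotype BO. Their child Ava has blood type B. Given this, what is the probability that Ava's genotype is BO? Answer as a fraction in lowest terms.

Cross AB × BO → 1/4 AB, 1/4 AO, 1/4 BB, 1/4 BO.
Type-B genotypes among offspring: BB (1/4), BO (1/4); total 1/2.
P(BO | type B) = (1/4) / (1/2) = 1/2.

1/2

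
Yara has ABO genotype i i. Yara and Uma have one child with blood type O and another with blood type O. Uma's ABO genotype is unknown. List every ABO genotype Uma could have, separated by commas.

For each candidate genotype of Uma, check whether crossing it with i i can produce every observed child phenotype.
  I^A I^A → possible child types {A} ✗
  I^A I^B → possible child types {A, B} ✗
  I^A i → possible child types {O, A} ✓
  I^B I^B → possible child types {B} ✗
  I^B i → possible child types {O, B} ✓
  i i → possible child types {O} ✓

I^A i, I^B i, i i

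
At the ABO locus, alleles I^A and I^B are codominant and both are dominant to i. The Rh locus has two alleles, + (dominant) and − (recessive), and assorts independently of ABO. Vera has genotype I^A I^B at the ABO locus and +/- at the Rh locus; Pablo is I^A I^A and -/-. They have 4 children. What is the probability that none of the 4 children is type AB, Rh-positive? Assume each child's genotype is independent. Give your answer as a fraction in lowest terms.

ABO cross I^A I^B × I^A I^A → 1/2 A, 1/2 AB.
Rh cross +/- × -/- → 1/2 Rh+, 1/2 Rh-; so P(type AB, Rh-positive) = 1/2 × 1/2 = 1/4 per child.
P(not type AB, Rh-positive) = 3/4 for one child; (3/4)^4 = 81/256.

81/256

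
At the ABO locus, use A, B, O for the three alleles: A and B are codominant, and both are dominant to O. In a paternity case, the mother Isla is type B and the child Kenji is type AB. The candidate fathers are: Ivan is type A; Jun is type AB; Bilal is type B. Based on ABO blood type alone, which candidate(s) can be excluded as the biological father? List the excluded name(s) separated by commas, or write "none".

Bilal

A candidate is excluded only if no genotype consistent with his phenotype could produce a type AB child with a type B mother.
Bilal (type B): no genotype consistent with that phenotype can produce a type-AB child with a type-B mother.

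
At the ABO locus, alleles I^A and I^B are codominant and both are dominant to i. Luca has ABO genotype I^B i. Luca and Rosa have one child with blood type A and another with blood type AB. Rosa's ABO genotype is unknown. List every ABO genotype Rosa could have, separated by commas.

For each candidate genotype of Rosa, check whether crossing it with I^B i can produce every observed child phenotype.
  I^A I^A → possible child types {A, AB} ✓
  I^A I^B → possible child types {A, B, AB} ✓
  I^A i → possible child types {O, A, B, AB} ✓
  I^B I^B → possible child types {B} ✗
  I^B i → possible child types {O, B} ✗
  i i → possible child types {O, B} ✗

I^A I^A, I^A I^B, I^A i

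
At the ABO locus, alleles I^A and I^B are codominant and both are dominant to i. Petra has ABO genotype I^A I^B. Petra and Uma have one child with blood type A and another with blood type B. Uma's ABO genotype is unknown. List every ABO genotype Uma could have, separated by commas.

For each candidate genotype of Uma, check whether crossing it with I^A I^B can produce every observed child phenotype.
  I^A I^A → possible child types {A, AB} ✗
  I^A I^B → possible child types {A, B, AB} ✓
  I^A i → possible child types {A, B, AB} ✓
  I^B I^B → possible child types {B, AB} ✗
  I^B i → possible child types {A, B, AB} ✓
  i i → possible child types {A, B} ✓

I^A I^B, I^A i, I^B i, i i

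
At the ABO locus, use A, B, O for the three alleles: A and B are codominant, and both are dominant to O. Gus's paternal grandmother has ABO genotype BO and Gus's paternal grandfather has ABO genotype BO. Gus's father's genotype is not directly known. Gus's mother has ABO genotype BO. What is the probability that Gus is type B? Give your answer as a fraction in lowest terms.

Gus's father's ABO genotype from BO × BO: 1/4 BB, 1/2 BO, 1/4 OO.
Crossing each possibility with the mother BO and summing P(type B): 1/4·1 + 1/2·3/4 + 1/4·1/2 = 3/4.

3/4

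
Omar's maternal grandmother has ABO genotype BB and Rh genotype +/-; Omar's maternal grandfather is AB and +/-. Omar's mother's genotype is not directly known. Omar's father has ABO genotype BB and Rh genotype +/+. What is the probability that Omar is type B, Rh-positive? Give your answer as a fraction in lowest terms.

Omar's mother's ABO genotype from BB × AB: 1/2 AB, 1/2 BB.
Crossing each possibility with the father BB and summing P(type B): 1/2·1/2 + 1/2·1 = 3/4.
Similarly for Rh via the mother's Rh distribution: P(Rh+) = 1.
Independent loci: 3/4 × 1 = 3/4.

3/4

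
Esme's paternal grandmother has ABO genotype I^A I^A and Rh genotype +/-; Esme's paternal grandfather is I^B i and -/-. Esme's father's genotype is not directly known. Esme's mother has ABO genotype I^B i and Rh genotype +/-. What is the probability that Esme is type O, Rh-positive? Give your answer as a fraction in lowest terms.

Esme's father's ABO genotype from I^A I^A × I^B i: 1/2 I^A I^B, 1/2 I^A i.
Crossing each possibility with the mother I^B i and summing P(type O): 1/2·0 + 1/2·1/4 = 1/8.
Similarly for Rh via the father's Rh distribution: P(Rh+) = 5/8.
Independent loci: 1/8 × 5/8 = 5/64.

5/64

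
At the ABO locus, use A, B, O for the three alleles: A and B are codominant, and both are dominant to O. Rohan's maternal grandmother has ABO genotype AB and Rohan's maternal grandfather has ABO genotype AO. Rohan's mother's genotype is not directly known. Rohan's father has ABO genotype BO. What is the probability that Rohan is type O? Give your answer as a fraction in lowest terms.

Rohan's mother's ABO genotype from AB × AO: 1/4 AA, 1/4 AB, 1/4 AO, 1/4 BO.
Crossing each possibility with the father BO and summing P(type O): 1/4·0 + 1/4·0 + 1/4·1/4 + 1/4·1/4 = 1/8.

1/8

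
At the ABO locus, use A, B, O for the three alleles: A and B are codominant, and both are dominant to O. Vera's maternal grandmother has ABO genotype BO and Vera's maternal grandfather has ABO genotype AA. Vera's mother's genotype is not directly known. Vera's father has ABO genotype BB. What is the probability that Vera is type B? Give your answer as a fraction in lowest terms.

Vera's mother's ABO genotype from BO × AA: 1/2 AB, 1/2 AO.
Crossing each possibility with the father BB and summing P(type B): 1/2·1/2 + 1/2·1/2 = 1/2.

1/2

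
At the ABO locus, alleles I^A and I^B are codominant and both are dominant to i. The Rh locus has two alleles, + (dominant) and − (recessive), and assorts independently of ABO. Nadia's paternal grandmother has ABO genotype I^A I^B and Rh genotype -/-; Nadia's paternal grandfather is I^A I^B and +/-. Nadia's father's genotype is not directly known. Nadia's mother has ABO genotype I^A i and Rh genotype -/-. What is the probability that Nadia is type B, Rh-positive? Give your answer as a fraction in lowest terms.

Nadia's father's ABO genotype from I^A I^B × I^A I^B: 1/4 I^A I^A, 1/2 I^A I^B, 1/4 I^B I^B.
Crossing each possibility with the mother I^A i and summing P(type B): 1/4·0 + 1/2·1/4 + 1/4·1/2 = 1/4.
Similarly for Rh via the father's Rh distribution: P(Rh+) = 1/4.
Independent loci: 1/4 × 1/4 = 1/16.

1/16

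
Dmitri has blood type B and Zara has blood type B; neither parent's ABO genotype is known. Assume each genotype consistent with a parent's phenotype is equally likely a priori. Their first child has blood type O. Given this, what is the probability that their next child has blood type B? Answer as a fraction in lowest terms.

Possible genotypes: Dmitri ∈ {BB, BO}; Zara ∈ {BB, BO}.
Weight each parental genotype pair by prior × P(type-O child):
  BO × BO: posterior weight 1; P(next child type B) = 3/4.
Weighted sum = 3/4.

3/4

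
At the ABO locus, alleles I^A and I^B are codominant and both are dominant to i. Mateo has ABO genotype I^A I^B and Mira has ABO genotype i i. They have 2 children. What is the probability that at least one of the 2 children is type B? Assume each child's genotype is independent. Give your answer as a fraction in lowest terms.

ABO cross I^A I^B × i i → 1/2 A, 1/2 B.
So P(type B) = 1/2 per child.
P(none) = (1/2)^2 = 1/4; P(at least one) = 1 − 1/4 = 3/4.

3/4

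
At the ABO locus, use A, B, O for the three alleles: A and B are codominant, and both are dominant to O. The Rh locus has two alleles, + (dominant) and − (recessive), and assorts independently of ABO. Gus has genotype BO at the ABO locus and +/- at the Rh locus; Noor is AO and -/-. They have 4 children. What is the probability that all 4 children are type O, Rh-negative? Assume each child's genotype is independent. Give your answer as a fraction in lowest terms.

1/4096

ABO cross BO × AO → 1/4 O, 1/4 A, 1/4 B, 1/4 AB.
Rh cross +/- × -/- → 1/2 Rh+, 1/2 Rh-; so P(type O, Rh-negative) = 1/4 × 1/2 = 1/8 per child.
All 4 independent: (1/8)^4 = 1/4096.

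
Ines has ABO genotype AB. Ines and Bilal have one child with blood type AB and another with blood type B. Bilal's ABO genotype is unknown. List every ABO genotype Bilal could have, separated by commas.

AB, AO, BB, BO

For each candidate genotype of Bilal, check whether crossing it with AB can produce every observed child phenotype.
  AA → possible child types {A, AB} ✗
  AB → possible child types {A, B, AB} ✓
  AO → possible child types {A, B, AB} ✓
  BB → possible child types {B, AB} ✓
  BO → possible child types {A, B, AB} ✓
  OO → possible child types {A, B} ✗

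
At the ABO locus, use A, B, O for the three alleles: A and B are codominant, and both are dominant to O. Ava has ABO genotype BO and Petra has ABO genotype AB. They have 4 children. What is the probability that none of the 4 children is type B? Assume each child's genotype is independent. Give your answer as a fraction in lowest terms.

1/16

ABO cross BO × AB → 1/4 A, 1/2 B, 1/4 AB.
So P(type B) = 1/2 per child.
P(not type B) = 1/2 for one child; (1/2)^4 = 1/16.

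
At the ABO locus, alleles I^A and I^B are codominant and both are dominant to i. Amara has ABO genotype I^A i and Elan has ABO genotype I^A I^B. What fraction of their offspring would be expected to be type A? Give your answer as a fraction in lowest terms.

ABO cross I^A i × I^A I^B → offspring phenotypes: 1/2 A, 1/4 B, 1/4 AB.
So P(type A) = 1/2.

1/2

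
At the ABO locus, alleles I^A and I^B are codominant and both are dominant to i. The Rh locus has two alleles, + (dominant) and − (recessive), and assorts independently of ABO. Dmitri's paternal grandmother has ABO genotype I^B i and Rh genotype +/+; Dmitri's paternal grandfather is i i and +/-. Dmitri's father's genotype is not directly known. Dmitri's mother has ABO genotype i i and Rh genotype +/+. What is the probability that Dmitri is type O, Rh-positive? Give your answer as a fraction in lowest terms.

3/4

Dmitri's father's ABO genotype from I^B i × i i: 1/2 I^B i, 1/2 i i.
Crossing each possibility with the mother i i and summing P(type O): 1/2·1/2 + 1/2·1 = 3/4.
Similarly for Rh via the father's Rh distribution: P(Rh+) = 1.
Independent loci: 3/4 × 1 = 3/4.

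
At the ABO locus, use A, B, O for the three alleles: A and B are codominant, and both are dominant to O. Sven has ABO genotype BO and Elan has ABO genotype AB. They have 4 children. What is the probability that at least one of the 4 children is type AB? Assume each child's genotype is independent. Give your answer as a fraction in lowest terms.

175/256

ABO cross BO × AB → 1/4 A, 1/2 B, 1/4 AB.
So P(type AB) = 1/4 per child.
P(none) = (3/4)^4 = 81/256; P(at least one) = 1 − 81/256 = 175/256.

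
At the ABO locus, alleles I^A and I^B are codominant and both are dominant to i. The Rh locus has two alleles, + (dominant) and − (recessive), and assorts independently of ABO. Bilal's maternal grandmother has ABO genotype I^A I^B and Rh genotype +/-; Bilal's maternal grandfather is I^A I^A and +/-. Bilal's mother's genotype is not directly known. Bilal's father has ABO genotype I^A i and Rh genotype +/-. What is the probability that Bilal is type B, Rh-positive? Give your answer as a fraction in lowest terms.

Bilal's mother's ABO genotype from I^A I^B × I^A I^A: 1/2 I^A I^A, 1/2 I^A I^B.
Crossing each possibility with the father I^A i and summing P(type B): 1/2·0 + 1/2·1/4 = 1/8.
Similarly for Rh via the mother's Rh distribution: P(Rh+) = 3/4.
Independent loci: 1/8 × 3/4 = 3/32.

3/32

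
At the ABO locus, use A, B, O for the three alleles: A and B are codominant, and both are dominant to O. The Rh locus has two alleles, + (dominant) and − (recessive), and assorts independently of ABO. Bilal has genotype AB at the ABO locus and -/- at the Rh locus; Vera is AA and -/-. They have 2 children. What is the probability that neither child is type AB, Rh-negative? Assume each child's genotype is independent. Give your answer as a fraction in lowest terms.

ABO cross AB × AA → 1/2 A, 1/2 AB.
Rh cross -/- × -/- → 1 Rh-; so P(type AB, Rh-negative) = 1/2 × 1 = 1/2 per child.
P(not type AB, Rh-negative) = 1/2 for one child; (1/2)^2 = 1/4.

1/4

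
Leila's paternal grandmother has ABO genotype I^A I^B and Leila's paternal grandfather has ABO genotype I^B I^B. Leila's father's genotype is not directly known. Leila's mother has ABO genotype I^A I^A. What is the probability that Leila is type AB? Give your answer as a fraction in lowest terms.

Leila's father's ABO genotype from I^A I^B × I^B I^B: 1/2 I^A I^B, 1/2 I^B I^B.
Crossing each possibility with the mother I^A I^A and summing P(type AB): 1/2·1/2 + 1/2·1 = 3/4.

3/4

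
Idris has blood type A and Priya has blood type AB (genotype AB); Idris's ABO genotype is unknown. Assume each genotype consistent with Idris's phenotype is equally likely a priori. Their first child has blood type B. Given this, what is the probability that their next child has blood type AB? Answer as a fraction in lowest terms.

1/4

Possible genotypes: Idris ∈ {AA, AO}; Priya ∈ {AB}.
Weight each parental genotype pair by prior × P(type-B child):
  AO × AB: posterior weight 1; P(next child type AB) = 1/4.
Weighted sum = 1/4.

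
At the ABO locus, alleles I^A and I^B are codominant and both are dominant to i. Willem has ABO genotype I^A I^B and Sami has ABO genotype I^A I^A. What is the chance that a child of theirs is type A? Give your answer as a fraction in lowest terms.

ABO cross I^A I^B × I^A I^A → offspring phenotypes: 1/2 A, 1/2 AB.
So P(type A) = 1/2.

1/2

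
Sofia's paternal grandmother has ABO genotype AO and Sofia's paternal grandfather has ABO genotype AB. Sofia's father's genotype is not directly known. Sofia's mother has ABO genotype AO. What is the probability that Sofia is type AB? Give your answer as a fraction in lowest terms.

Sofia's father's ABO genotype from AO × AB: 1/4 AA, 1/4 AB, 1/4 AO, 1/4 BO.
Crossing each possibility with the mother AO and summing P(type AB): 1/4·0 + 1/4·1/4 + 1/4·0 + 1/4·1/4 = 1/8.

1/8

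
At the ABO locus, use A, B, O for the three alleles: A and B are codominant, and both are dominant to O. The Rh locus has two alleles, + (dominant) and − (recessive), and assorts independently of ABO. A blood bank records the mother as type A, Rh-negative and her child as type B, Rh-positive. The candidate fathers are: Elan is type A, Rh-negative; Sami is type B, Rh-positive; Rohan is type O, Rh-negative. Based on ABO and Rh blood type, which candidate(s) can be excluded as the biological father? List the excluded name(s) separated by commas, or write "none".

Elan, Rohan

A candidate is excluded only if no genotype consistent with his phenotype could produce a type B, Rh-positive child with a type A, Rh-negative mother.
Elan (type A, Rh-): no genotype consistent with that phenotype can produce a type-B Rh+ child with a type-A mother.
Rohan (type O, Rh-): no genotype consistent with that phenotype can produce a type-B Rh+ child with a type-A mother.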